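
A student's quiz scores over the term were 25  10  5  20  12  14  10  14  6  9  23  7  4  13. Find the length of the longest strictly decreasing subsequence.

Negate each value so 'decreasing' becomes 'increasing', then run patience tails on the negated sequence:
-25 → extends → [-25]
-10 → extends → [-25, -10]
-5 → extends → [-25, -10, -5]
-20 → replaces -10 → [-25, -20, -5]
-12 → replaces -5 → [-25, -20, -12]
-14 → replaces -12 → [-25, -20, -14]
-10 → extends → [-25, -20, -14, -10]
-14 → already a tail → [-25, -20, -14, -10]
-6 → extends → [-25, -20, -14, -10, -6]
-9 → replaces -6 → [-25, -20, -14, -10, -9]
-23 → replaces -20 → [-25, -23, -14, -10, -9]
-7 → extends → [-25, -23, -14, -10, -9, -7]
-4 → extends → [-25, -23, -14, -10, -9, -7, -4]
-13 → replaces -10 → [-25, -23, -14, -13, -9, -7, -4]
Seven tails, so the longest strictly decreasing subsequence of the original has length 7.

7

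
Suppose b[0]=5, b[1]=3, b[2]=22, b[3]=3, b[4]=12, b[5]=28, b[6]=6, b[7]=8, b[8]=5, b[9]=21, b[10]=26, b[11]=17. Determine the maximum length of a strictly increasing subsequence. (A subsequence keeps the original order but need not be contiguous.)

Track the smallest tail for each achievable length (strict):
5 → extends → [5]
3 → replaces 5 → [3]
22 → extends → [3, 22]
3 → already a tail → [3, 22]
12 → replaces 22 → [3, 12]
28 → extends → [3, 12, 28]
6 → replaces 12 → [3, 6, 28]
8 → replaces 28 → [3, 6, 8]
5 → replaces 6 → [3, 5, 8]
21 → extends → [3, 5, 8, 21]
26 → extends → [3, 5, 8, 21, 26]
17 → replaces 21 → [3, 5, 8, 17, 26]
Five tails, so the longest strictly increasing subsequence has length 5 (e.g. 5, 6, 8, 21, 26).

5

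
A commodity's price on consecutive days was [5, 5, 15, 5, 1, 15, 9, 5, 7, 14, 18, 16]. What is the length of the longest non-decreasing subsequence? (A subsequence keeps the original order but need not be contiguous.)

7

Let dp[i] be the length of the longest such subsequence ending at index i:
i:      1  2  3  4  5  6  7  8  9 10 11 12
a[i]:   5  5 15  5  1 15  9  5  7 14 18 16
dp:     1  2  3  3  1  4  4  4  5  6  7  7
Maximum dp value is 7.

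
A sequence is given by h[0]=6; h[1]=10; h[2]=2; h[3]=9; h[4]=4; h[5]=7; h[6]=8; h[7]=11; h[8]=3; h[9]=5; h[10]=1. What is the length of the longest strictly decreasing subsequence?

5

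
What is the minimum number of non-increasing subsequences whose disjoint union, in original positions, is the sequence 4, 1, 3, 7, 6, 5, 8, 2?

4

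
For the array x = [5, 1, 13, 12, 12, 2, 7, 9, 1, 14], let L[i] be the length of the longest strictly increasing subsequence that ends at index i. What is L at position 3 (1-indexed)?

dp[i] = 1 + max{dp[j] : j<i, x[j]<x[i]} (or 1 if no such j):
i:      1  2  3  4  5  6  7  8  9 10
x[i]:   5  1 13 12 12  2  7  9  1 14
dp:     1  1  2  2  2  2  3  4  1  5
At index 3 the value is 2.

2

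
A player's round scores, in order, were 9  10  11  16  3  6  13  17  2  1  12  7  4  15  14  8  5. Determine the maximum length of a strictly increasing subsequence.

5

Track the smallest tail for each achievable length (strict):
9 → extends → [9]
10 → extends → [9, 10]
11 → extends → [9, 10, 11]
16 → extends → [9, 10, 11, 16]
3 → replaces 9 → [3, 10, 11, 16]
6 → replaces 10 → [3, 6, 11, 16]
13 → replaces 16 → [3, 6, 11, 13]
17 → extends → [3, 6, 11, 13, 17]
2 → replaces 3 → [2, 6, 11, 13, 17]
1 → replaces 2 → [1, 6, 11, 13, 17]
12 → replaces 13 → [1, 6, 11, 12, 17]
7 → replaces 11 → [1, 6, 7, 12, 17]
4 → replaces 6 → [1, 4, 7, 12, 17]
15 → replaces 17 → [1, 4, 7, 12, 15]
14 → replaces 15 → [1, 4, 7, 12, 14]
8 → replaces 12 → [1, 4, 7, 8, 14]
5 → replaces 7 → [1, 4, 5, 8, 14]
Five tails, so the longest strictly increasing subsequence has length 5 (e.g. 9, 10, 11, 16, 17).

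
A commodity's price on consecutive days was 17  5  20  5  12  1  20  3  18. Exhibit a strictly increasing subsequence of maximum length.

5, 12, 20

Patience tails give the LIS length; then backtrack through the dp parents:
17 → extends → [17]
5 → replaces 17 → [5]
20 → extends → [5, 20]
5 → already a tail → [5, 20]
12 → replaces 20 → [5, 12]
1 → replaces 5 → [1, 12]
20 → extends → [1, 12, 20]
3 → replaces 12 → [1, 3, 20]
18 → replaces 20 → [1, 3, 18]
Length 3; one witness is 5, 12, 20.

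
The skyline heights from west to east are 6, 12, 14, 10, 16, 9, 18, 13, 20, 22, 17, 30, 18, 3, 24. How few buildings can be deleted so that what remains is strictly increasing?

7

Fewest deletions = n − (longest strictly increasing subsequence).
Patience tails:
6 → extends → [6]
12 → extends → [6, 12]
14 → extends → [6, 12, 14]
10 → replaces 12 → [6, 10, 14]
16 → extends → [6, 10, 14, 16]
9 → replaces 10 → [6, 9, 14, 16]
18 → extends → [6, 9, 14, 16, 18]
13 → replaces 14 → [6, 9, 13, 16, 18]
20 → extends → [6, 9, 13, 16, 18, 20]
22 → extends → [6, 9, 13, 16, 18, 20, 22]
17 → replaces 18 → [6, 9, 13, 16, 17, 20, 22]
30 → extends → [6, 9, 13, 16, 17, 20, 22, 30]
18 → replaces 20 → [6, 9, 13, 16, 17, 18, 22, 30]
3 → replaces 6 → [3, 9, 13, 16, 17, 18, 22, 30]
24 → replaces 30 → [3, 9, 13, 16, 17, 18, 22, 24]
Longest strictly increasing subsequence has length 8, so deletions = 15 − 8 = 7.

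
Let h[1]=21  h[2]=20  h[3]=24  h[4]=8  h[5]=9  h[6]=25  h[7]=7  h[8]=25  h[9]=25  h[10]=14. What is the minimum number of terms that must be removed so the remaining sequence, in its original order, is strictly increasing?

Fewest deletions = n − (longest strictly increasing subsequence).
i:      1  2  3  4  5  6  7  8  9 10
h[i]:  21 20 24  8  9 25  7 25 25 14
dp:     1  1  2  1  2  3  1  3  3  3
max dp = 3, so deletions = 10 − 3 = 7.

7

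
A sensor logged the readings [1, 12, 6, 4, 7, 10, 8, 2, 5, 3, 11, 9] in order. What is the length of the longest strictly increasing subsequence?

5

Let dp[i] be the length of the longest such subsequence ending at index i:
i:      1  2  3  4  5  6  7  8  9 10 11 12
a[i]:   1 12  6  4  7 10  8  2  5  3 11  9
dp:     1  2  2  2  3  4  4  2  3  3  5  5
Maximum dp value is 5.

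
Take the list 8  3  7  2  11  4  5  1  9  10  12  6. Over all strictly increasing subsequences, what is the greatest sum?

Let S[i] be the best sum of a strictly increasing subsequence ending at i:
i:      1  2  3  4  5  6  7  8  9 10 11 12
a[i]:   8  3  7  2 11  4  5  1  9 10 12  6
S:      8  3 10  2 21  7 12  1 21 31 43 18
Maximum is 43 (e.g. 3 + 4 + 5 + 9 + 10 + 12).

43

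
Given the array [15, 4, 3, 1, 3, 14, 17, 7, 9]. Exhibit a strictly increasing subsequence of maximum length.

1, 3, 14, 17

Patience tails give the LIS length; then backtrack through the dp parents:
15 → extends → [15]
4 → replaces 15 → [4]
3 → replaces 4 → [3]
1 → replaces 3 → [1]
3 → extends → [1, 3]
14 → extends → [1, 3, 14]
17 → extends → [1, 3, 14, 17]
7 → replaces 14 → [1, 3, 7, 17]
9 → replaces 17 → [1, 3, 7, 9]
Length 4; one witness is 1, 3, 14, 17.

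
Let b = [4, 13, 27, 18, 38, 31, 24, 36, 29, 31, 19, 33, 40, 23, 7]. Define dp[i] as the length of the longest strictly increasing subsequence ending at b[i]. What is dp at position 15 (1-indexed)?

2

dp[i] = 1 + max{dp[j] : j<i, b[j]<b[i]} (or 1 if no such j):
i:      1  2  3  4  5  6  7  8  9 10 11 12 13 14 15
b[i]:   4 13 27 18 38 31 24 36 29 31 19 33 40 23  7
dp:     1  2  3  3  4  4  4  5  5  6  4  7  8  5  2
At index 15 the value is 2.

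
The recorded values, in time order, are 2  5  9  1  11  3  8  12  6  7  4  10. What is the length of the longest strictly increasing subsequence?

5

Track the smallest tail for each achievable length (strict):
2 → extends → [2]
5 → extends → [2, 5]
9 → extends → [2, 5, 9]
1 → replaces 2 → [1, 5, 9]
11 → extends → [1, 5, 9, 11]
3 → replaces 5 → [1, 3, 9, 11]
8 → replaces 9 → [1, 3, 8, 11]
12 → extends → [1, 3, 8, 11, 12]
6 → replaces 8 → [1, 3, 6, 11, 12]
7 → replaces 11 → [1, 3, 6, 7, 12]
4 → replaces 6 → [1, 3, 4, 7, 12]
10 → replaces 12 → [1, 3, 4, 7, 10]
Five tails, so the longest strictly increasing subsequence has length 5 (e.g. 2, 5, 9, 11, 12).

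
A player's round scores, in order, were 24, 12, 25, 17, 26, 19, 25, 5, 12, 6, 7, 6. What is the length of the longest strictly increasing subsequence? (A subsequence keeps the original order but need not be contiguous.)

4

Let dp[i] be the length of the longest such subsequence ending at index i:
i:      1  2  3  4  5  6  7  8  9 10 11 12
a[i]:  24 12 25 17 26 19 25  5 12  6  7  6
dp:     1  1  2  2  3  3  4  1  2  2  3  2
Maximum dp value is 4.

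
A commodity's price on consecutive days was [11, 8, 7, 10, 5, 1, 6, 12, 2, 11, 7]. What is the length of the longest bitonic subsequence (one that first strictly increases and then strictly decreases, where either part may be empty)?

inc[i] = longest strictly increasing subsequence ending at i; dec[i] = longest strictly decreasing subsequence starting at i:
i:      1  2  3  4  5  6  7  8  9 10 11
a[i]:  11  8  7 10  5  1  6 12  2 11  7
inc:    1  1  1  2  1  1  2  3  2  3  3
dec:    5  4  3  3  2  1  2  3  1  2  1
Best peak at i=1 (value 11): inc=1, dec=5, length 1+5−1 = 5.

5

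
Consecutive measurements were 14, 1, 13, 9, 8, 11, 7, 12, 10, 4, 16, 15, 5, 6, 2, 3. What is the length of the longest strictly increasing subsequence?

5

Track the smallest tail for each achievable length (strict):
14 → extends → [14]
1 → replaces 14 → [1]
13 → extends → [1, 13]
9 → replaces 13 → [1, 9]
8 → replaces 9 → [1, 8]
11 → extends → [1, 8, 11]
7 → replaces 8 → [1, 7, 11]
12 → extends → [1, 7, 11, 12]
10 → replaces 11 → [1, 7, 10, 12]
4 → replaces 7 → [1, 4, 10, 12]
16 → extends → [1, 4, 10, 12, 16]
15 → replaces 16 → [1, 4, 10, 12, 15]
5 → replaces 10 → [1, 4, 5, 12, 15]
6 → replaces 12 → [1, 4, 5, 6, 15]
2 → replaces 4 → [1, 2, 5, 6, 15]
3 → replaces 5 → [1, 2, 3, 6, 15]
Five tails, so the longest strictly increasing subsequence has length 5 (e.g. 1, 9, 11, 12, 16).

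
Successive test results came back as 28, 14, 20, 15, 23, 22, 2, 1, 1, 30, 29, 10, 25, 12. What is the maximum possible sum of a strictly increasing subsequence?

87

Let S[i] be the best sum of a strictly increasing subsequence ending at i:
i:      1  2  3  4  5  6  7  8  9 10 11 12 13 14
a[i]:  28 14 20 15 23 22  2  1  1 30 29 10 25 12
S:     28 14 34 29 57 56  2  1  1 87 86 12 82 24
Maximum is 87 (e.g. 14 + 20 + 23 + 30).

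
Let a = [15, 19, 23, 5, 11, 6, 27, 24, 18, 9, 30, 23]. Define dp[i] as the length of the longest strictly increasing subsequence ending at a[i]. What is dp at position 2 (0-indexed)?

3

dp[i] = 1 + max{dp[j] : j<i, a[j]<a[i]} (or 1 if no such j):
i:      0  1  2  3  4  5  6  7  8  9 10 11
a[i]:  15 19 23  5 11  6 27 24 18  9 30 23
dp:     1  2  3  1  2  2  4  4  3  3  5  4
At index 2 the value is 3.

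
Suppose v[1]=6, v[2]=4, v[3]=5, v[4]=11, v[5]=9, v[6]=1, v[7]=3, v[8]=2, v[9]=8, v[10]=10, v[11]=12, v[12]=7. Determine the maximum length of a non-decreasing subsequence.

Track the smallest tail for each achievable length (allowing ties):
6 → extends → [6]
4 → replaces 6 → [4]
5 → extends → [4, 5]
11 → extends → [4, 5, 11]
9 → replaces 11 → [4, 5, 9]
1 → replaces 4 → [1, 5, 9]
3 → replaces 5 → [1, 3, 9]
2 → replaces 3 → [1, 2, 9]
8 → replaces 9 → [1, 2, 8]
10 → extends → [1, 2, 8, 10]
12 → extends → [1, 2, 8, 10, 12]
7 → replaces 8 → [1, 2, 7, 10, 12]
Five tails, so the longest non-decreasing subsequence has length 5 (e.g. 4, 5, 9, 10, 12).

5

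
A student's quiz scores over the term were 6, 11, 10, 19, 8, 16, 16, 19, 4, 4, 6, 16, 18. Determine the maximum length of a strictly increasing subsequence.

Track the smallest tail for each achievable length (strict):
6 → extends → [6]
11 → extends → [6, 11]
10 → replaces 11 → [6, 10]
19 → extends → [6, 10, 19]
8 → replaces 10 → [6, 8, 19]
16 → replaces 19 → [6, 8, 16]
16 → already a tail → [6, 8, 16]
19 → extends → [6, 8, 16, 19]
4 → replaces 6 → [4, 8, 16, 19]
4 → already a tail → [4, 8, 16, 19]
6 → replaces 8 → [4, 6, 16, 19]
16 → already a tail → [4, 6, 16, 19]
18 → replaces 19 → [4, 6, 16, 18]
Four tails, so the longest strictly increasing subsequence has length 4 (e.g. 6, 11, 16, 19).

4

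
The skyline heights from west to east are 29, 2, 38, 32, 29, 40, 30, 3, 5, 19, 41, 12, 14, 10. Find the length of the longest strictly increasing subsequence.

5

Track the smallest tail for each achievable length (strict):
29 → extends → [29]
2 → replaces 29 → [2]
38 → extends → [2, 38]
32 → replaces 38 → [2, 32]
29 → replaces 32 → [2, 29]
40 → extends → [2, 29, 40]
30 → replaces 40 → [2, 29, 30]
3 → replaces 29 → [2, 3, 30]
5 → replaces 30 → [2, 3, 5]
19 → extends → [2, 3, 5, 19]
41 → extends → [2, 3, 5, 19, 41]
12 → replaces 19 → [2, 3, 5, 12, 41]
14 → replaces 41 → [2, 3, 5, 12, 14]
10 → replaces 12 → [2, 3, 5, 10, 14]
Five tails, so the longest strictly increasing subsequence has length 5 (e.g. 2, 3, 5, 19, 41).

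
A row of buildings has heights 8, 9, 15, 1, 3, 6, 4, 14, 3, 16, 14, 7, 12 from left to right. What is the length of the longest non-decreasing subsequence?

5

Let dp[i] be the length of the longest such subsequence ending at index i:
i:      1  2  3  4  5  6  7  8  9 10 11 12 13
a[i]:   8  9 15  1  3  6  4 14  3 16 14  7 12
dp:     1  2  3  1  2  3  3  4  3  5  5  4  5
Maximum dp value is 5.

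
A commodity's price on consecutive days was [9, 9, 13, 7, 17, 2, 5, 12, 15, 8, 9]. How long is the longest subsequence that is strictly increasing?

Let dp[i] be the length of the longest such subsequence ending at index i:
i:      1  2  3  4  5  6  7  8  9 10 11
a[i]:   9  9 13  7 17  2  5 12 15  8  9
dp:     1  1  2  1  3  1  2  3  4  3  4
Maximum dp value is 4.

4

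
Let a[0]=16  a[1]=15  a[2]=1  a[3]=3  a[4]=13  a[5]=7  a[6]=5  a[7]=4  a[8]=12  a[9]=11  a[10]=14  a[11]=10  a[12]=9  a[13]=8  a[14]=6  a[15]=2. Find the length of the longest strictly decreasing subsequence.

10

Negate each value so 'decreasing' becomes 'increasing', then run patience tails on the negated sequence:
-16 → extends → [-16]
-15 → extends → [-16, -15]
-1 → extends → [-16, -15, -1]
-3 → replaces -1 → [-16, -15, -3]
-13 → replaces -3 → [-16, -15, -13]
-7 → extends → [-16, -15, -13, -7]
-5 → extends → [-16, -15, -13, -7, -5]
-4 → extends → [-16, -15, -13, -7, -5, -4]
-12 → replaces -7 → [-16, -15, -13, -12, -5, -4]
-11 → replaces -5 → [-16, -15, -13, -12, -11, -4]
-14 → replaces -13 → [-16, -15, -14, -12, -11, -4]
-10 → replaces -4 → [-16, -15, -14, -12, -11, -10]
-9 → extends → [-16, -15, -14, -12, -11, -10, -9]
-8 → extends → [-16, -15, -14, -12, -11, -10, -9, -8]
-6 → extends → [-16, -15, -14, -12, -11, -10, -9, -8, -6]
-2 → extends → [-16, -15, -14, -12, -11, -10, -9, -8, -6, -2]
Ten tails, so the longest strictly decreasing subsequence of the original has length 10.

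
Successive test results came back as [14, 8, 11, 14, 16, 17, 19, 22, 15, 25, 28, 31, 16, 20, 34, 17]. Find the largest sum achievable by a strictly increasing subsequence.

225

Let S[i] be the best sum of a strictly increasing subsequence ending at i:
i:       1   2   3   4   5   6   7   8   9  10  11  12  13  14  15  16
a[i]:   14   8  11  14  16  17  19  22  15  25  28  31  16  20  34  17
S:      14   8  19  33  49  66  85 107  48 132 160 191  64 105 225  81
Maximum is 225 (e.g. 8 + 11 + 14 + 16 + 17 + 19 + 22 + 25 + 28 + 31 + 34).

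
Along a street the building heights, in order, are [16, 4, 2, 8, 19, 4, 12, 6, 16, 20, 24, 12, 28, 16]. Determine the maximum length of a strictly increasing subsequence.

7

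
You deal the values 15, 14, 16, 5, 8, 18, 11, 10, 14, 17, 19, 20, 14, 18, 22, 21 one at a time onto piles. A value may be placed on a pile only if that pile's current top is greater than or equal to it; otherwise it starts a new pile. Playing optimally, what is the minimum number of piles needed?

8

The minimum number of non-increasing subsequences covering a sequence equals the length of its longest strictly increasing subsequence.
LIS length is 8 (e.g. 5, 8, 11, 14, 17, 19, 20, 22), so 8 piles are needed.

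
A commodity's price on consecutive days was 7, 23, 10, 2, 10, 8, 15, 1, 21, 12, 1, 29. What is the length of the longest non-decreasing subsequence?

6

Let dp[i] be the length of the longest such subsequence ending at index i:
i:      1  2  3  4  5  6  7  8  9 10 11 12
a[i]:   7 23 10  2 10  8 15  1 21 12  1 29
dp:     1  2  2  1  3  2  4  1  5  4  2  6
Maximum dp value is 6.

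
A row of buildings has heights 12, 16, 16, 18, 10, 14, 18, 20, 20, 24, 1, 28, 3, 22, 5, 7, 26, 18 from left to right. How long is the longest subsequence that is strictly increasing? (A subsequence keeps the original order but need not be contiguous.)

Let dp[i] be the length of the longest such subsequence ending at index i:
i:      1  2  3  4  5  6  7  8  9 10 11 12 13 14 15 16 17 18
a[i]:  12 16 16 18 10 14 18 20 20 24  1 28  3 22  5  7 26 18
dp:     1  2  2  3  1  2  3  4  4  5  1  6  2  5  3  4  6  5
Maximum dp value is 6.

6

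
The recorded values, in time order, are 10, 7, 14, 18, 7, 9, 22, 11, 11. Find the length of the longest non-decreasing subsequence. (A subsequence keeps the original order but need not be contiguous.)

5

Let dp[i] be the length of the longest such subsequence ending at index i:
i:      1  2  3  4  5  6  7  8  9
a[i]:  10  7 14 18  7  9 22 11 11
dp:     1  1  2  3  2  3  4  4  5
Maximum dp value is 5.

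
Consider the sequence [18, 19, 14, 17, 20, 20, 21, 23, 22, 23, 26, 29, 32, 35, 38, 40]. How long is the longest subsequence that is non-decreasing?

13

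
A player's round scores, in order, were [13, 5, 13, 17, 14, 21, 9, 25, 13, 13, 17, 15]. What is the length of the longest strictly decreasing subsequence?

3

Negate each value so 'decreasing' becomes 'increasing', then run patience tails on the negated sequence:
-13 → extends → [-13]
-5 → extends → [-13, -5]
-13 → already a tail → [-13, -5]
-17 → replaces -13 → [-17, -5]
-14 → replaces -5 → [-17, -14]
-21 → replaces -17 → [-21, -14]
-9 → extends → [-21, -14, -9]
-25 → replaces -21 → [-25, -14, -9]
-13 → replaces -9 → [-25, -14, -13]
-13 → already a tail → [-25, -14, -13]
-17 → replaces -14 → [-25, -17, -13]
-15 → replaces -13 → [-25, -17, -15]
Three tails, so the longest strictly decreasing subsequence of the original has length 3.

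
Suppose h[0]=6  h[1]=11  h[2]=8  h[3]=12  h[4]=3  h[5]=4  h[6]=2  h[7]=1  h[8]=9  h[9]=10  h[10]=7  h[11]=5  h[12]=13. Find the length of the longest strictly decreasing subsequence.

Let dp[i] be the longest strictly decreasing subsequence ending at i:
i:      0  1  2  3  4  5  6  7  8  9 10 11 12
h[i]:   6 11  8 12  3  4  2  1  9 10  7  5 13
dp:     1  1  2  1  3  3  4  5  2  2  3  4  1
Maximum is 5.

5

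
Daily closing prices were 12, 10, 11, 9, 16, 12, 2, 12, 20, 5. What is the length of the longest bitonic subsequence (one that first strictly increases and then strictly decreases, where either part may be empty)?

5

inc[i] = longest strictly increasing subsequence ending at i; dec[i] = longest strictly decreasing subsequence starting at i:
i:      1  2  3  4  5  6  7  8  9 10
a[i]:  12 10 11  9 16 12  2 12 20  5
inc:    1  1  2  1  3  3  1  3  4  2
dec:    4  3  3  2  3  2  1  2  2  1
Best peak at i=5 (value 16): inc=3, dec=3, length 3+3−1 = 5.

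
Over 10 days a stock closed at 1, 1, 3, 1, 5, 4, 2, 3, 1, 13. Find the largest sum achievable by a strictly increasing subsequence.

22

Let S[i] be the best sum of a strictly increasing subsequence ending at i:
i:      1  2  3  4  5  6  7  8  9 10
a[i]:   1  1  3  1  5  4  2  3  1 13
S:      1  1  4  1  9  8  3  6  1 22
Maximum is 22 (e.g. 1 + 3 + 5 + 13).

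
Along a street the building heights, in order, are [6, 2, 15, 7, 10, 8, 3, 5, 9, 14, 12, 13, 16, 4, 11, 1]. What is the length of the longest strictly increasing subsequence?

7

Track the smallest tail for each achievable length (strict):
6 → extends → [6]
2 → replaces 6 → [2]
15 → extends → [2, 15]
7 → replaces 15 → [2, 7]
10 → extends → [2, 7, 10]
8 → replaces 10 → [2, 7, 8]
3 → replaces 7 → [2, 3, 8]
5 → replaces 8 → [2, 3, 5]
9 → extends → [2, 3, 5, 9]
14 → extends → [2, 3, 5, 9, 14]
12 → replaces 14 → [2, 3, 5, 9, 12]
13 → extends → [2, 3, 5, 9, 12, 13]
16 → extends → [2, 3, 5, 9, 12, 13, 16]
4 → replaces 5 → [2, 3, 4, 9, 12, 13, 16]
11 → replaces 12 → [2, 3, 4, 9, 11, 13, 16]
1 → replaces 2 → [1, 3, 4, 9, 11, 13, 16]
Seven tails, so the longest strictly increasing subsequence has length 7 (e.g. 6, 7, 8, 9, 12, 13, 16).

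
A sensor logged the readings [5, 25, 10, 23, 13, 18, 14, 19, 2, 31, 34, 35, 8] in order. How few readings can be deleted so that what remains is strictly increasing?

Fewest deletions = n − (longest strictly increasing subsequence).
Patience tails:
5 → extends → [5]
25 → extends → [5, 25]
10 → replaces 25 → [5, 10]
23 → extends → [5, 10, 23]
13 → replaces 23 → [5, 10, 13]
18 → extends → [5, 10, 13, 18]
14 → replaces 18 → [5, 10, 13, 14]
19 → extends → [5, 10, 13, 14, 19]
2 → replaces 5 → [2, 10, 13, 14, 19]
31 → extends → [2, 10, 13, 14, 19, 31]
34 → extends → [2, 10, 13, 14, 19, 31, 34]
35 → extends → [2, 10, 13, 14, 19, 31, 34, 35]
8 → replaces 10 → [2, 8, 13, 14, 19, 31, 34, 35]
Longest strictly increasing subsequence has length 8, so deletions = 13 − 8 = 5.

5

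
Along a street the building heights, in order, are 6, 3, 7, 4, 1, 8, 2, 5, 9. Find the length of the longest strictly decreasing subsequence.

3

Negate each value so 'decreasing' becomes 'increasing', then run patience tails on the negated sequence:
-6 → extends → [-6]
-3 → extends → [-6, -3]
-7 → replaces -6 → [-7, -3]
-4 → replaces -3 → [-7, -4]
-1 → extends → [-7, -4, -1]
-8 → replaces -7 → [-8, -4, -1]
-2 → replaces -1 → [-8, -4, -2]
-5 → replaces -4 → [-8, -5, -2]
-9 → replaces -8 → [-9, -5, -2]
Three tails, so the longest strictly decreasing subsequence of the original has length 3.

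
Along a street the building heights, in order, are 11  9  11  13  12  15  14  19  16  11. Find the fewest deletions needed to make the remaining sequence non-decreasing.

Fewest deletions = n − (longest non-decreasing subsequence).
i:      1  2  3  4  5  6  7  8  9 10
a[i]:  11  9 11 13 12 15 14 19 16 11
dp:     1  1  2  3  3  4  4  5  5  3
max dp = 5, so deletions = 10 − 5 = 5.

5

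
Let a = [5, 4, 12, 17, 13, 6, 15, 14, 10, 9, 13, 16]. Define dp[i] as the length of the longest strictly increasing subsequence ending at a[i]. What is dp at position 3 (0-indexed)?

3

dp[i] = 1 + max{dp[j] : j<i, a[j]<a[i]} (or 1 if no such j):
i:      0  1  2  3  4  5  6  7  8  9 10 11
a[i]:   5  4 12 17 13  6 15 14 10  9 13 16
dp:     1  1  2  3  3  2  4  4  3  3  4  5
At index 3 the value is 3.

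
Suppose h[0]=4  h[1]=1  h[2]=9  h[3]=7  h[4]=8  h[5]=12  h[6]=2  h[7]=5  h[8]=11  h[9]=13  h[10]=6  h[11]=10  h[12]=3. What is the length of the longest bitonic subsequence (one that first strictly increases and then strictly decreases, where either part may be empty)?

inc[i] = longest strictly increasing subsequence ending at i; dec[i] = longest strictly decreasing subsequence starting at i:
i:      0  1  2  3  4  5  6  7  8  9 10 11 12
h[i]:   4  1  9  7  8 12  2  5 11 13  6 10  3
inc:    1  1  2  2  3  4  2  3  4  5  4  5  3
dec:    2  1  4  3  3  4  1  2  3  3  2  2  1
Best peak at i=5 (value 12): inc=4, dec=4, length 4+4−1 = 7.

7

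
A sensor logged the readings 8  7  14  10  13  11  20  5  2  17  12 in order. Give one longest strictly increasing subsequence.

Patience tails give the LIS length; then backtrack through the dp parents:
8 → extends → [8]
7 → replaces 8 → [7]
14 → extends → [7, 14]
10 → replaces 14 → [7, 10]
13 → extends → [7, 10, 13]
11 → replaces 13 → [7, 10, 11]
20 → extends → [7, 10, 11, 20]
5 → replaces 7 → [5, 10, 11, 20]
2 → replaces 5 → [2, 10, 11, 20]
17 → replaces 20 → [2, 10, 11, 17]
12 → replaces 17 → [2, 10, 11, 12]
Length 4; one witness is 8, 10, 13, 20.

8, 10, 13, 20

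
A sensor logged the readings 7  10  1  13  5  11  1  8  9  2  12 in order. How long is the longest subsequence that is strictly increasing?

Let dp[i] be the length of the longest such subsequence ending at index i:
i:      1  2  3  4  5  6  7  8  9 10 11
a[i]:   7 10  1 13  5 11  1  8  9  2 12
dp:     1  2  1  3  2  3  1  3  4  2  5
Maximum dp value is 5.

5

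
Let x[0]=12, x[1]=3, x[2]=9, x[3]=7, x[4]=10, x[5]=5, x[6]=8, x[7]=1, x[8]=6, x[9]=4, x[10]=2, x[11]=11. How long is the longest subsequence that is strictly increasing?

4

Track the smallest tail for each achievable length (strict):
12 → extends → [12]
3 → replaces 12 → [3]
9 → extends → [3, 9]
7 → replaces 9 → [3, 7]
10 → extends → [3, 7, 10]
5 → replaces 7 → [3, 5, 10]
8 → replaces 10 → [3, 5, 8]
1 → replaces 3 → [1, 5, 8]
6 → replaces 8 → [1, 5, 6]
4 → replaces 5 → [1, 4, 6]
2 → replaces 4 → [1, 2, 6]
11 → extends → [1, 2, 6, 11]
Four tails, so the longest strictly increasing subsequence has length 4 (e.g. 3, 9, 10, 11).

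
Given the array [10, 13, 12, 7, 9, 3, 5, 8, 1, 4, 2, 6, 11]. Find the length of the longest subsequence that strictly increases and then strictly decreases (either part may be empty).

inc[i] = longest strictly increasing subsequence ending at i; dec[i] = longest strictly decreasing subsequence starting at i:
i:      1  2  3  4  5  6  7  8  9 10 11 12 13
a[i]:  10 13 12  7  9  3  5  8  1  4  2  6 11
inc:    1  2  2  1  2  1  2  3  1  2  2  3  4
dec:    5  6  5  4  4  2  3  3  1  2  1  1  1
Best peak at i=2 (value 13): inc=2, dec=6, length 2+6−1 = 7.

7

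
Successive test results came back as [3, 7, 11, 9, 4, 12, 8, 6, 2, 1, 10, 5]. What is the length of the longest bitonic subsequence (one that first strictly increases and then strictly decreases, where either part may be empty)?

inc[i] = longest strictly increasing subsequence ending at i; dec[i] = longest strictly decreasing subsequence starting at i:
i:      1  2  3  4  5  6  7  8  9 10 11 12
a[i]:   3  7 11  9  4 12  8  6  2  1 10  5
inc:    1  2  3  3  2  4  3  3  1  1  4  3
dec:    3  4  6  5  3  5  4  3  2  1  2  1
Best peak at i=3 (value 11): inc=3, dec=6, length 3+6−1 = 8.

8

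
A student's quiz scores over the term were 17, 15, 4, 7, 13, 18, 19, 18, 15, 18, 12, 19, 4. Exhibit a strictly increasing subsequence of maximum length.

Patience tails give the LIS length; then backtrack through the dp parents:
17 → extends → [17]
15 → replaces 17 → [15]
4 → replaces 15 → [4]
7 → extends → [4, 7]
13 → extends → [4, 7, 13]
18 → extends → [4, 7, 13, 18]
19 → extends → [4, 7, 13, 18, 19]
18 → already a tail → [4, 7, 13, 18, 19]
15 → replaces 18 → [4, 7, 13, 15, 19]
18 → replaces 19 → [4, 7, 13, 15, 18]
12 → replaces 13 → [4, 7, 12, 15, 18]
19 → extends → [4, 7, 12, 15, 18, 19]
4 → already a tail → [4, 7, 12, 15, 18, 19]
Length 6; one witness is 4, 7, 13, 15, 18, 19.

4, 7, 13, 15, 18, 19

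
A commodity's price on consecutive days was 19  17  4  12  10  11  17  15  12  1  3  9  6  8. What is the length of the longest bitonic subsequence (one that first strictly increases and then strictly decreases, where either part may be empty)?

8

inc[i] = longest strictly increasing subsequence ending at i; dec[i] = longest strictly decreasing subsequence starting at i:
i:      1  2  3  4  5  6  7  8  9 10 11 12 13 14
a[i]:  19 17  4 12 10 11 17 15 12  1  3  9  6  8
inc:    1  1  1  2  2  3  4  4  4  1  2  3  3  4
dec:    6  5  2  4  3  3  5  4  3  1  1  2  1  1
Best peak at i=7 (value 17): inc=4, dec=5, length 4+5−1 = 8.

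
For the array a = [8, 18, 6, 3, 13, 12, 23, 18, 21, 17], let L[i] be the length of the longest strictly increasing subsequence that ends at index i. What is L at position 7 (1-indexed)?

dp[i] = 1 + max{dp[j] : j<i, a[j]<a[i]} (or 1 if no such j):
i:      1  2  3  4  5  6  7  8  9 10
a[i]:   8 18  6  3 13 12 23 18 21 17
dp:     1  2  1  1  2  2  3  3  4  3
At index 7 the value is 3.

3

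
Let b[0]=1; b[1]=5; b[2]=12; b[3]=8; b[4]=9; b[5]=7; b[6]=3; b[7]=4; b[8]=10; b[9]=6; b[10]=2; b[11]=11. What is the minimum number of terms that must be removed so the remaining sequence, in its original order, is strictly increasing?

6

Fewest deletions = n − (longest strictly increasing subsequence).
i:      0  1  2  3  4  5  6  7  8  9 10 11
b[i]:   1  5 12  8  9  7  3  4 10  6  2 11
dp:     1  2  3  3  4  3  2  3  5  4  2  6
max dp = 6, so deletions = 12 − 6 = 6.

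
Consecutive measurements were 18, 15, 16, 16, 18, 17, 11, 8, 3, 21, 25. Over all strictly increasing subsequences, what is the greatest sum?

95

Let S[i] be the best sum of a strictly increasing subsequence ending at i:
i:      1  2  3  4  5  6  7  8  9 10 11
a[i]:  18 15 16 16 18 17 11  8  3 21 25
S:     18 15 31 31 49 48 11  8  3 70 95
Maximum is 95 (e.g. 15 + 16 + 18 + 21 + 25).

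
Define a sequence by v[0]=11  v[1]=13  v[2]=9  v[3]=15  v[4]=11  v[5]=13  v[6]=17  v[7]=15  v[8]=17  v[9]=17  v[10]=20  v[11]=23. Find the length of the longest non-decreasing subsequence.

Track the smallest tail for each achievable length (allowing ties):
11 → extends → [11]
13 → extends → [11, 13]
9 → replaces 11 → [9, 13]
15 → extends → [9, 13, 15]
11 → replaces 13 → [9, 11, 15]
13 → replaces 15 → [9, 11, 13]
17 → extends → [9, 11, 13, 17]
15 → replaces 17 → [9, 11, 13, 15]
17 → extends → [9, 11, 13, 15, 17]
17 → extends → [9, 11, 13, 15, 17, 17]
20 → extends → [9, 11, 13, 15, 17, 17, 20]
23 → extends → [9, 11, 13, 15, 17, 17, 20, 23]
Eight tails, so the longest non-decreasing subsequence has length 8 (e.g. 11, 13, 15, 17, 17, 17, 20, 23).

8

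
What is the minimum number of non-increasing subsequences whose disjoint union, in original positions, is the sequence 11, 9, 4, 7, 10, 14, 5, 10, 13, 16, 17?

6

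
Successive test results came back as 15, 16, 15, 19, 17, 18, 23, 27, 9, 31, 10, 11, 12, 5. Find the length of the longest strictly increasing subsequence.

7

Track the smallest tail for each achievable length (strict):
15 → extends → [15]
16 → extends → [15, 16]
15 → already a tail → [15, 16]
19 → extends → [15, 16, 19]
17 → replaces 19 → [15, 16, 17]
18 → extends → [15, 16, 17, 18]
23 → extends → [15, 16, 17, 18, 23]
27 → extends → [15, 16, 17, 18, 23, 27]
9 → replaces 15 → [9, 16, 17, 18, 23, 27]
31 → extends → [9, 16, 17, 18, 23, 27, 31]
10 → replaces 16 → [9, 10, 17, 18, 23, 27, 31]
11 → replaces 17 → [9, 10, 11, 18, 23, 27, 31]
12 → replaces 18 → [9, 10, 11, 12, 23, 27, 31]
5 → replaces 9 → [5, 10, 11, 12, 23, 27, 31]
Seven tails, so the longest strictly increasing subsequence has length 7 (e.g. 15, 16, 17, 18, 23, 27, 31).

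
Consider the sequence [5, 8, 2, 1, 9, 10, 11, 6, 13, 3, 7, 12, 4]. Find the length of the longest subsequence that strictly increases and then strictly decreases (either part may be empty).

inc[i] = longest strictly increasing subsequence ending at i; dec[i] = longest strictly decreasing subsequence starting at i:
i:      1  2  3  4  5  6  7  8  9 10 11 12 13
a[i]:   5  8  2  1  9 10 11  6 13  3  7 12  4
inc:    1  2  1  1  3  4  5  2  6  2  3  6  3
dec:    3  3  2  1  3  3  3  2  3  1  2  2  1
Best peak at i=9 (value 13): inc=6, dec=3, length 6+3−1 = 8.

8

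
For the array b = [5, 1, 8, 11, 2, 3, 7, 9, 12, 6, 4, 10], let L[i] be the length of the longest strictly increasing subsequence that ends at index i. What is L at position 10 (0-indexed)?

4

dp[i] = 1 + max{dp[j] : j<i, b[j]<b[i]} (or 1 if no such j):
i:      0  1  2  3  4  5  6  7  8  9 10 11
b[i]:   5  1  8 11  2  3  7  9 12  6  4 10
dp:     1  1  2  3  2  3  4  5  6  4  4  6
At index 10 the value is 4.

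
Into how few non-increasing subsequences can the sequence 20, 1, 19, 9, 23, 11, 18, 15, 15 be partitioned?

4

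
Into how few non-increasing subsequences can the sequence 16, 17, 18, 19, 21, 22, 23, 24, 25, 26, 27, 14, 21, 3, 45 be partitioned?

The minimum number of non-increasing subsequences covering a sequence equals the length of its longest strictly increasing subsequence.
LIS length is 12 (e.g. 16, 17, 18, 19, 21, 22, 23, 24, 25, 26, 27, 45), so 12 piles are needed.

12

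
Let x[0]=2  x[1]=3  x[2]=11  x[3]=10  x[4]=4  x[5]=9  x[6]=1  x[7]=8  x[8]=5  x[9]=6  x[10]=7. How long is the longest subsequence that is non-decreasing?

6

Track the smallest tail for each achievable length (allowing ties):
2 → extends → [2]
3 → extends → [2, 3]
11 → extends → [2, 3, 11]
10 → replaces 11 → [2, 3, 10]
4 → replaces 10 → [2, 3, 4]
9 → extends → [2, 3, 4, 9]
1 → replaces 2 → [1, 3, 4, 9]
8 → replaces 9 → [1, 3, 4, 8]
5 → replaces 8 → [1, 3, 4, 5]
6 → extends → [1, 3, 4, 5, 6]
7 → extends → [1, 3, 4, 5, 6, 7]
Six tails, so the longest non-decreasing subsequence has length 6 (e.g. 2, 3, 4, 5, 6, 7).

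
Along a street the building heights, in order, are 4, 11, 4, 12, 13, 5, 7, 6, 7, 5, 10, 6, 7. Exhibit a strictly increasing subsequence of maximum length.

4, 5, 6, 7, 10

Patience tails give the LIS length; then backtrack through the dp parents:
4 → extends → [4]
11 → extends → [4, 11]
4 → already a tail → [4, 11]
12 → extends → [4, 11, 12]
13 → extends → [4, 11, 12, 13]
5 → replaces 11 → [4, 5, 12, 13]
7 → replaces 12 → [4, 5, 7, 13]
6 → replaces 7 → [4, 5, 6, 13]
7 → replaces 13 → [4, 5, 6, 7]
5 → already a tail → [4, 5, 6, 7]
10 → extends → [4, 5, 6, 7, 10]
6 → already a tail → [4, 5, 6, 7, 10]
7 → already a tail → [4, 5, 6, 7, 10]
Length 5; one witness is 4, 5, 6, 7, 10.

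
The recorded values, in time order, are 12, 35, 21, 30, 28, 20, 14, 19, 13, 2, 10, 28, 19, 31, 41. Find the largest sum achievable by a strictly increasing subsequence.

145

Let S[i] be the best sum of a strictly increasing subsequence ending at i:
i:       1   2   3   4   5   6   7   8   9  10  11  12  13  14  15
a[i]:   12  35  21  30  28  20  14  19  13   2  10  28  19  31  41
S:      12  47  33  63  61  32  26  45  25   2  12  73  45 104 145
Maximum is 145 (e.g. 12 + 14 + 19 + 28 + 31 + 41).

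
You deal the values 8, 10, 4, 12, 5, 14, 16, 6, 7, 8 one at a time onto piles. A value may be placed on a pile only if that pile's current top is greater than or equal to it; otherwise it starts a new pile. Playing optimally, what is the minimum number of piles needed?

Place each on the leftmost legal pile:
8 → new pile 1 (tops now [8])
10 → new pile 2 (tops now [8, 10])
4 → pile 1 (tops now [4, 10])
12 → new pile 3 (tops now [4, 10, 12])
5 → pile 2 (tops now [4, 5, 12])
14 → new pile 4 (tops now [4, 5, 12, 14])
16 → new pile 5 (tops now [4, 5, 12, 14, 16])
6 → pile 3 (tops now [4, 5, 6, 14, 16])
7 → pile 4 (tops now [4, 5, 6, 7, 16])
8 → pile 5 (tops now [4, 5, 6, 7, 8])
Five piles.

5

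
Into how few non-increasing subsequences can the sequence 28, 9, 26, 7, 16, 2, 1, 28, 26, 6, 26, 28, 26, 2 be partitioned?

Place each on the leftmost legal pile:
28 → new pile 1 (tops now [28])
9 → pile 1 (tops now [9])
26 → new pile 2 (tops now [9, 26])
7 → pile 1 (tops now [7, 26])
16 → pile 2 (tops now [7, 16])
2 → pile 1 (tops now [2, 16])
1 → pile 1 (tops now [1, 16])
28 → new pile 3 (tops now [1, 16, 28])
26 → pile 3 (tops now [1, 16, 26])
6 → pile 2 (tops now [1, 6, 26])
26 → pile 3 (tops now [1, 6, 26])
28 → new pile 4 (tops now [1, 6, 26, 28])
26 → pile 3 (tops now [1, 6, 26, 28])
2 → pile 2 (tops now [1, 2, 26, 28])
Four piles.

4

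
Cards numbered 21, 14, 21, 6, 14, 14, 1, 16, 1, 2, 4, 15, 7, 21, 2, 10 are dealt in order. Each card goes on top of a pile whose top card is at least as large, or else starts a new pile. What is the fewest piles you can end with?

5

Place each on the leftmost legal pile:
21 → new pile 1 (tops now [21])
14 → pile 1 (tops now [14])
21 → new pile 2 (tops now [14, 21])
6 → pile 1 (tops now [6, 21])
14 → pile 2 (tops now [6, 14])
14 → pile 2 (tops now [6, 14])
1 → pile 1 (tops now [1, 14])
16 → new pile 3 (tops now [1, 14, 16])
1 → pile 1 (tops now [1, 14, 16])
2 → pile 2 (tops now [1, 2, 16])
4 → pile 3 (tops now [1, 2, 4])
15 → new pile 4 (tops now [1, 2, 4, 15])
7 → pile 4 (tops now [1, 2, 4, 7])
21 → new pile 5 (tops now [1, 2, 4, 7, 21])
2 → pile 2 (tops now [1, 2, 4, 7, 21])
10 → pile 5 (tops now [1, 2, 4, 7, 10])
Five piles.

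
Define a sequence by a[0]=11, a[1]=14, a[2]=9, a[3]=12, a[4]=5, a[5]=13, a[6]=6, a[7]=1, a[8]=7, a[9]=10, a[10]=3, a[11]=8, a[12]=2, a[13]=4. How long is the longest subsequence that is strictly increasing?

Track the smallest tail for each achievable length (strict):
11 → extends → [11]
14 → extends → [11, 14]
9 → replaces 11 → [9, 14]
12 → replaces 14 → [9, 12]
5 → replaces 9 → [5, 12]
13 → extends → [5, 12, 13]
6 → replaces 12 → [5, 6, 13]
1 → replaces 5 → [1, 6, 13]
7 → replaces 13 → [1, 6, 7]
10 → extends → [1, 6, 7, 10]
3 → replaces 6 → [1, 3, 7, 10]
8 → replaces 10 → [1, 3, 7, 8]
2 → replaces 3 → [1, 2, 7, 8]
4 → replaces 7 → [1, 2, 4, 8]
Four tails, so the longest strictly increasing subsequence has length 4 (e.g. 5, 6, 7, 10).

4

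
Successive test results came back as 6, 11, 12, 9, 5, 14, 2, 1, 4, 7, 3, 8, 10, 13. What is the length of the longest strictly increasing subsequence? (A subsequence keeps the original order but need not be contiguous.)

Let dp[i] be the length of the longest such subsequence ending at index i:
i:      1  2  3  4  5  6  7  8  9 10 11 12 13 14
a[i]:   6 11 12  9  5 14  2  1  4  7  3  8 10 13
dp:     1  2  3  2  1  4  1  1  2  3  2  4  5  6
Maximum dp value is 6.

6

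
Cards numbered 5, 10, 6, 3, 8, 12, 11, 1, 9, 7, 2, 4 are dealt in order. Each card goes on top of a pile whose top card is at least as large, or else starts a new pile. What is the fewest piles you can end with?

The minimum number of non-increasing subsequences covering a sequence equals the length of its longest strictly increasing subsequence.
LIS length is 4 (e.g. 5, 6, 8, 12), so 4 piles are needed.

4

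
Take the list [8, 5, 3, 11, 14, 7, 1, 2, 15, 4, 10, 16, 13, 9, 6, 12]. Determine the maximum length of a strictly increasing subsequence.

5

Track the smallest tail for each achievable length (strict):
8 → extends → [8]
5 → replaces 8 → [5]
3 → replaces 5 → [3]
11 → extends → [3, 11]
14 → extends → [3, 11, 14]
7 → replaces 11 → [3, 7, 14]
1 → replaces 3 → [1, 7, 14]
2 → replaces 7 → [1, 2, 14]
15 → extends → [1, 2, 14, 15]
4 → replaces 14 → [1, 2, 4, 15]
10 → replaces 15 → [1, 2, 4, 10]
16 → extends → [1, 2, 4, 10, 16]
13 → replaces 16 → [1, 2, 4, 10, 13]
9 → replaces 10 → [1, 2, 4, 9, 13]
6 → replaces 9 → [1, 2, 4, 6, 13]
12 → replaces 13 → [1, 2, 4, 6, 12]
Five tails, so the longest strictly increasing subsequence has length 5 (e.g. 8, 11, 14, 15, 16).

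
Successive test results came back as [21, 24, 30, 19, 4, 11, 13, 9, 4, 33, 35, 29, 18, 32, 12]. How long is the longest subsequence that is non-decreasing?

5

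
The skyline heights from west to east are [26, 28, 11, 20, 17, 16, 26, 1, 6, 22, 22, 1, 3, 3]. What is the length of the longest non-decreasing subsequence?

4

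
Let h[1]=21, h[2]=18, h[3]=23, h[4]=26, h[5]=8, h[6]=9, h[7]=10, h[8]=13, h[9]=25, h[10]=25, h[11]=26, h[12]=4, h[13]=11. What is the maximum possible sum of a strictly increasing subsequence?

95

Let S[i] be the best sum of a strictly increasing subsequence ending at i:
i:      1  2  3  4  5  6  7  8  9 10 11 12 13
h[i]:  21 18 23 26  8  9 10 13 25 25 26  4 11
S:     21 18 44 70  8 17 27 40 69 69 95  4 38
Maximum is 95 (e.g. 21 + 23 + 25 + 26).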